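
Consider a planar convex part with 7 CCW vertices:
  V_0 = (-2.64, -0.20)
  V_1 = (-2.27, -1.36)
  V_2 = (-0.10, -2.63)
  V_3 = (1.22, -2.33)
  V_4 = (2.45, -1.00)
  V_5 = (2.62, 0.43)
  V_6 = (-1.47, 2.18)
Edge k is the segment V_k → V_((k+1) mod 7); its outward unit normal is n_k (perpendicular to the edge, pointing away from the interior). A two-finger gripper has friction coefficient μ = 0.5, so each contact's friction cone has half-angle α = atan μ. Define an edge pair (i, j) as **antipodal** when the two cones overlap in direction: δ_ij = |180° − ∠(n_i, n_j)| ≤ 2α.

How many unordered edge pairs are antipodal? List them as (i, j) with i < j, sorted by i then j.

count = 7; pairs: (0,4), (0,5), (1,5), (2,5), (2,6), (3,6), (4,6)

α = atan 0.5 = 26.57°;  2α = 53.13°
n_0 = (-0.9527, -0.3039)
n_1 = (-0.5051, -0.8631)
n_2 = (+0.2216, -0.9751)
n_3 = (+0.7342, -0.6790)
n_4 = (+0.9930, -0.1180)
n_5 = (+0.3934, +0.9194)
n_6 = (-0.8974, +0.4412)
  (0,1): δ = 138.03°  ·
  (0,2): δ = 94.89°  ·
  (0,3): δ = 60.45°  ·
  (0,4): δ = 24.47°  ✓
  (0,5): δ = 49.14°  ✓
  (0,6): δ = 136.13°  ·
  (1,2): δ = 136.86°  ·
  (1,3): δ = 102.42°  ·
  (1,4): δ = 66.44°  ·
  (1,5): δ = 7.17°  ✓
  (1,6): δ = 94.16°  ·
  (2,3): δ = 145.57°  ·
  (2,4): δ = 109.58°  ·
  (2,5): δ = 35.97°  ✓
  (2,6): δ = 51.02°  ✓
  (3,4): δ = 144.02°  ·
  (3,5): δ = 70.40°  ·
  (3,6): δ = 16.58°  ✓
  (4,5): δ = 106.39°  ·
  (4,6): δ = 19.40°  ✓
  (5,6): δ = 93.01°  ·
antipodal pairs: 7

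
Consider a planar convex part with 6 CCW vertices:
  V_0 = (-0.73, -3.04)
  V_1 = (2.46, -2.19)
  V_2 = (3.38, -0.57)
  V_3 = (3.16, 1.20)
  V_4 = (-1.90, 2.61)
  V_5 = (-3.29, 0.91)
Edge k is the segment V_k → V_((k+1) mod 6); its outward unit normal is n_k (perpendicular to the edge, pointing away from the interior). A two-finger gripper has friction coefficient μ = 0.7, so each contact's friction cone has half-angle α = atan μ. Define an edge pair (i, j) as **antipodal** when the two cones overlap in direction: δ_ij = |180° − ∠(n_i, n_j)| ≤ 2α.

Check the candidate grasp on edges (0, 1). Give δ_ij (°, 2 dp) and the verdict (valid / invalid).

δ = 134.51°, invalid

α = atan 0.7 = 34.99°;  2α = 69.98°
edge 0: e_0 = (+3.19, +0.85);  n_0 = (+0.2575, -0.9663)
edge 1: e_1 = (+0.92, +1.62);  n_1 = (+0.8696, -0.4938)
∠(n_0, n_1) = 45.49°
δ = |180° − 45.49°| = 134.51°
134.51° > 2α = 69.98°  →  invalid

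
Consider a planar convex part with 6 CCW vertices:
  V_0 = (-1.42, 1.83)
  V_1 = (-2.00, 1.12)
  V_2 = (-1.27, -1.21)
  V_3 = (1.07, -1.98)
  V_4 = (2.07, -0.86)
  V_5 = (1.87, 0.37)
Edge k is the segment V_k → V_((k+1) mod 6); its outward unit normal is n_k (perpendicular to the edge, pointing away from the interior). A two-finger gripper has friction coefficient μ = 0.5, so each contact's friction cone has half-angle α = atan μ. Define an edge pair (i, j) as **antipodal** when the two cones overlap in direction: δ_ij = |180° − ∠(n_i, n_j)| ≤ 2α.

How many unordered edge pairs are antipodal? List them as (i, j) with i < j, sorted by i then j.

α = atan 0.5 = 26.57°;  2α = 53.13°
n_0 = (-0.7744, +0.6326)
n_1 = (-0.9543, -0.2990)
n_2 = (-0.3126, -0.9499)
n_3 = (+0.7459, -0.6660)
n_4 = (+0.9870, +0.1605)
n_5 = (+0.4056, +0.9140)
  (0,1): δ = 123.36°  ·
  (0,2): δ = 68.97°  ·
  (0,3): δ = 2.51°  ✓
  (0,4): δ = 48.48°  ✓
  (0,5): δ = 105.32°  ·
  (1,2): δ = 125.61°  ·
  (1,3): δ = 59.16°  ·
  (1,4): δ = 8.16°  ✓
  (1,5): δ = 48.67°  ✓
  (2,3): δ = 113.55°  ·
  (2,4): δ = 62.55°  ·
  (2,5): δ = 5.72°  ✓
  (3,4): δ = 129.00°  ·
  (3,5): δ = 72.17°  ·
  (4,5): δ = 123.17°  ·
antipodal pairs: 5

count = 5; pairs: (0,3), (0,4), (1,4), (1,5), (2,5)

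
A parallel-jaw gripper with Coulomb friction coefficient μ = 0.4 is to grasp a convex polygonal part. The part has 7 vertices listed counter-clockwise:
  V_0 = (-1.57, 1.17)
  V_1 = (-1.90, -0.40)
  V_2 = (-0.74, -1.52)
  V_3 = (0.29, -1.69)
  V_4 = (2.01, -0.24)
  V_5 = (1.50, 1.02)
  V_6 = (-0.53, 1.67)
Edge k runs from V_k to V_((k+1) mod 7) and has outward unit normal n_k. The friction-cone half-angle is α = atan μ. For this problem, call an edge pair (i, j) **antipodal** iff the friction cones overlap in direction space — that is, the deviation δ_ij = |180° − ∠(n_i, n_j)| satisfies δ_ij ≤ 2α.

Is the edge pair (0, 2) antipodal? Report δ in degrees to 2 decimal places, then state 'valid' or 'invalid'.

α = atan 0.4 = 21.80°;  2α = 43.60°
edge 0: e_0 = (-0.33, -1.57);  n_0 = (-0.9786, +0.2057)
edge 2: e_2 = (+1.03, -0.17);  n_2 = (-0.1628, -0.9867)
∠(n_0, n_2) = 92.50°
δ = |180° − 92.50°| = 87.50°
87.50° > 2α = 43.60°  →  invalid

δ = 87.50°, invalid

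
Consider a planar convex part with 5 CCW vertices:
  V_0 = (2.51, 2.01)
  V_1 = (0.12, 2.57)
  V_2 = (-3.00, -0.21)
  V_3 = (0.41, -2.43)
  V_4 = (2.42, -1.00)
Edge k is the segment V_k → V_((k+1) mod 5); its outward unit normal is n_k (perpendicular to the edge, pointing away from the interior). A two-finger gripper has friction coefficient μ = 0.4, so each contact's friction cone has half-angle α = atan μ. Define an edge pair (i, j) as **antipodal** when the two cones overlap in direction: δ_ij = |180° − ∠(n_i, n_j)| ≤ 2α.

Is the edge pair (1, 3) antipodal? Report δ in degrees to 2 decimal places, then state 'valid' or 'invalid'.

δ = 6.27°, valid

α = atan 0.4 = 21.80°;  2α = 43.60°
edge 1: e_1 = (-3.12, -2.78);  n_1 = (-0.6653, +0.7466)
edge 3: e_3 = (+2.01, +1.43);  n_3 = (+0.5797, -0.8148)
∠(n_1, n_3) = 173.73°
δ = |180° − 173.73°| = 6.27°
6.27° ≤ 2α = 43.60°  →  valid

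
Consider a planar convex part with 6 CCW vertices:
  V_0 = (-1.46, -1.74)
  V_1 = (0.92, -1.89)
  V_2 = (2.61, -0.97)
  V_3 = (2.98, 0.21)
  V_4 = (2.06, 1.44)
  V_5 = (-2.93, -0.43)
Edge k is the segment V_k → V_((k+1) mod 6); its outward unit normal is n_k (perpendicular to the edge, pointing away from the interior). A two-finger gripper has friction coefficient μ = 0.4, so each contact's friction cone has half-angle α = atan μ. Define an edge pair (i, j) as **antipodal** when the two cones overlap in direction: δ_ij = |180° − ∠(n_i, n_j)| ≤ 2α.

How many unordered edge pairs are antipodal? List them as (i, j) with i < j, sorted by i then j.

count = 3; pairs: (0,4), (1,4), (3,5)

α = atan 0.4 = 21.80°;  2α = 43.60°
n_0 = (-0.0629, -0.9980)
n_1 = (+0.4781, -0.8783)
n_2 = (+0.9542, -0.2992)
n_3 = (+0.8008, +0.5990)
n_4 = (-0.3509, +0.9364)
n_5 = (-0.6653, -0.7466)
  (0,1): δ = 147.83°  ·
  (0,2): δ = 103.80°  ·
  (0,3): δ = 49.60°  ·
  (0,4): δ = 24.15°  ✓
  (0,5): δ = 141.90°  ·
  (1,2): δ = 135.97°  ·
  (1,3): δ = 81.77°  ·
  (1,4): δ = 8.02°  ✓
  (1,5): δ = 109.73°  ·
  (2,3): δ = 125.80°  ·
  (2,4): δ = 52.05°  ·
  (2,5): δ = 65.70°  ·
  (3,4): δ = 106.25°  ·
  (3,5): δ = 11.50°  ✓
  (4,5): δ = 62.25°  ·
antipodal pairs: 3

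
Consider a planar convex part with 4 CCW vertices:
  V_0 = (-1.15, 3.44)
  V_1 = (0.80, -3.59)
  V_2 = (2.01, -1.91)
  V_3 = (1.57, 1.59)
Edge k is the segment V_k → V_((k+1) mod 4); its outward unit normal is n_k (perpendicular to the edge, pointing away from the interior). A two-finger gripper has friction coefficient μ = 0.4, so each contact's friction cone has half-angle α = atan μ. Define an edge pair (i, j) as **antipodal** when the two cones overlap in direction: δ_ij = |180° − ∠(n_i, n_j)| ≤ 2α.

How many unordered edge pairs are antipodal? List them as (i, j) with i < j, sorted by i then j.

count = 2; pairs: (0,2), (0,3)

α = atan 0.4 = 21.80°;  2α = 43.60°
n_0 = (-0.9636, -0.2673)
n_1 = (+0.8114, -0.5844)
n_2 = (+0.9922, +0.1247)
n_3 = (+0.5624, +0.8269)
  (0,1): δ = 51.27°  ·
  (0,2): δ = 8.34°  ✓
  (0,3): δ = 40.28°  ✓
  (1,2): δ = 137.07°  ·
  (1,3): δ = 88.46°  ·
  (2,3): δ = 131.39°  ·
antipodal pairs: 2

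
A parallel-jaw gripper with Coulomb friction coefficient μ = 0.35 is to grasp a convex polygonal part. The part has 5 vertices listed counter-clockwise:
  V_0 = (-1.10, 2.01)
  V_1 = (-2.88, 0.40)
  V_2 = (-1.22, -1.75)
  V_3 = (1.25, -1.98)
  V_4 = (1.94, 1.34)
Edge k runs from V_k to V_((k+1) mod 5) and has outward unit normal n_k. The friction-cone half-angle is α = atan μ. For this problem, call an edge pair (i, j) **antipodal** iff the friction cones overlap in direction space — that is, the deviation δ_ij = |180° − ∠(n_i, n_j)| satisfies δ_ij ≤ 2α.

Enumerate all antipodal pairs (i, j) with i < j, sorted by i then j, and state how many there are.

count = 2; pairs: (0,3), (2,4)

α = atan 0.35 = 19.29°;  2α = 38.58°
n_0 = (-0.6708, +0.7416)
n_1 = (-0.7915, -0.6111)
n_2 = (-0.0927, -0.9957)
n_3 = (+0.9791, -0.2035)
n_4 = (+0.2152, +0.9766)
  (0,1): δ = 94.46°  ·
  (0,2): δ = 47.45°  ·
  (0,3): δ = 36.13°  ✓
  (0,4): δ = 125.44°  ·
  (1,2): δ = 132.99°  ·
  (1,3): δ = 49.41°  ·
  (1,4): δ = 39.90°  ·
  (2,3): δ = 96.42°  ·
  (2,4): δ = 7.11°  ✓
  (3,4): δ = 90.69°  ·
antipodal pairs: 2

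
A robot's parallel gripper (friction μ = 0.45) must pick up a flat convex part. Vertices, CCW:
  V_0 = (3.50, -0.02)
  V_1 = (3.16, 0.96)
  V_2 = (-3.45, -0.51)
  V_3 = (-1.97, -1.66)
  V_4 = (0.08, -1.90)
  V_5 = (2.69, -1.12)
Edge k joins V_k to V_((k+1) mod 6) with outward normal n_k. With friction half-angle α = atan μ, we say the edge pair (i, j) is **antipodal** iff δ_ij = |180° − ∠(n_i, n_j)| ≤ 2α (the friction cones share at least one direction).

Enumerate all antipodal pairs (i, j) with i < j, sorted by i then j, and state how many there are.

α = atan 0.45 = 24.23°;  2α = 48.46°
n_0 = (+0.9448, +0.3278)
n_1 = (-0.2171, +0.9762)
n_2 = (-0.6136, -0.7896)
n_3 = (-0.1163, -0.9932)
n_4 = (+0.2863, -0.9581)
n_5 = (+0.8052, -0.5929)
  (0,1): δ = 96.60°  ·
  (0,2): δ = 33.02°  ✓
  (0,3): δ = 64.19°  ·
  (0,4): δ = 87.51°  ·
  (0,5): δ = 124.50°  ·
  (1,2): δ = 50.39°  ·
  (1,3): δ = 19.22°  ✓
  (1,4): δ = 4.10°  ✓
  (1,5): δ = 41.10°  ✓
  (2,3): δ = 148.83°  ·
  (2,4): δ = 125.51°  ·
  (2,5): δ = 88.52°  ·
  (3,4): δ = 156.68°  ·
  (3,5): δ = 119.69°  ·
  (4,5): δ = 143.01°  ·
antipodal pairs: 4

count = 4; pairs: (0,2), (1,3), (1,4), (1,5)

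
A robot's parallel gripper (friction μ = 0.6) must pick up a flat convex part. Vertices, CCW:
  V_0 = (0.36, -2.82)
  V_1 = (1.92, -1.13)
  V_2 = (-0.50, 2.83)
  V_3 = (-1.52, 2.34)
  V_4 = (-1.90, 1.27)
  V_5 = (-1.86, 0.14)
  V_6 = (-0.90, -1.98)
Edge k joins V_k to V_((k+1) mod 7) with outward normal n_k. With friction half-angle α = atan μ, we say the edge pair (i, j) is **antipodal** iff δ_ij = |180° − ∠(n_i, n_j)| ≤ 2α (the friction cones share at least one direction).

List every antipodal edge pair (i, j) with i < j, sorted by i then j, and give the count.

count = 8; pairs: (0,2), (0,3), (0,4), (1,3), (1,4), (1,5), (1,6), (2,6)

α = atan 0.6 = 30.96°;  2α = 61.93°
n_0 = (+0.7348, -0.6783)
n_1 = (+0.8533, +0.5215)
n_2 = (-0.4330, +0.9014)
n_3 = (-0.9423, +0.3347)
n_4 = (-0.9994, -0.0354)
n_5 = (-0.9110, -0.4125)
n_6 = (-0.5547, -0.8321)
  (0,1): δ = 105.86°  ·
  (0,2): δ = 21.63°  ✓
  (0,3): δ = 23.16°  ✓
  (0,4): δ = 44.74°  ✓
  (0,5): δ = 67.07°  ·
  (0,6): δ = 99.02°  ·
  (1,2): δ = 95.77°  ·
  (1,3): δ = 50.98°  ✓
  (1,4): δ = 29.40°  ✓
  (1,5): δ = 7.07°  ✓
  (1,6): δ = 24.88°  ✓
  (2,3): δ = 135.21°  ·
  (2,4): δ = 113.63°  ·
  (2,5): δ = 91.30°  ·
  (2,6): δ = 59.35°  ✓
  (3,4): δ = 158.42°  ·
  (3,5): δ = 136.09°  ·
  (3,6): δ = 104.14°  ·
  (4,5): δ = 157.66°  ·
  (4,6): δ = 125.72°  ·
  (5,6): δ = 148.05°  ·
antipodal pairs: 8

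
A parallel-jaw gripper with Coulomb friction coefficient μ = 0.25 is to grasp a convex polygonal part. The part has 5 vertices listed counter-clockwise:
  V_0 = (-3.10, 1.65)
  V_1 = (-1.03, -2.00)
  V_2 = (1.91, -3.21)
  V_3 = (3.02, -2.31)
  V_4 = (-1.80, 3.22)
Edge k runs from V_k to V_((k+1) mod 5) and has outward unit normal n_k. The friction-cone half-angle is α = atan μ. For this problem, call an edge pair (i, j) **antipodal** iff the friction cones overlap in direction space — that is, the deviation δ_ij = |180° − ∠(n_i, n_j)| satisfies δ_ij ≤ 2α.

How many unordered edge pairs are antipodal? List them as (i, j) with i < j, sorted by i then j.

count = 3; pairs: (0,3), (1,3), (2,4)

α = atan 0.25 = 14.04°;  2α = 28.07°
n_0 = (-0.8699, -0.4933)
n_1 = (-0.3806, -0.9247)
n_2 = (+0.6298, -0.7768)
n_3 = (+0.7538, +0.6571)
n_4 = (-0.7702, +0.6378)
  (0,1): δ = 141.93°  ·
  (0,2): δ = 80.52°  ·
  (0,3): δ = 11.52°  ✓
  (0,4): δ = 110.82°  ·
  (1,2): δ = 118.59°  ·
  (1,3): δ = 26.55°  ✓
  (1,4): δ = 72.74°  ·
  (2,3): δ = 87.96°  ·
  (2,4): δ = 11.34°  ✓
  (3,4): δ = 80.70°  ·
antipodal pairs: 3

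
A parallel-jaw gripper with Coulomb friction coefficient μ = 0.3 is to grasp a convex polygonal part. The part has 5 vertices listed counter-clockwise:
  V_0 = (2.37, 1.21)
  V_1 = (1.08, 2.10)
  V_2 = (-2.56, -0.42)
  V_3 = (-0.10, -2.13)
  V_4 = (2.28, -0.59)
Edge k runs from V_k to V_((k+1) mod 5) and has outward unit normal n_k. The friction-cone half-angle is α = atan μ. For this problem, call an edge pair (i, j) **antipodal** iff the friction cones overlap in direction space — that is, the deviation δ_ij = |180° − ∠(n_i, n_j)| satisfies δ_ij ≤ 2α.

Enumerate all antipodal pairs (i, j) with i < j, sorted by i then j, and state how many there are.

α = atan 0.3 = 16.70°;  2α = 33.40°
n_0 = (+0.5679, +0.8231)
n_1 = (-0.5692, +0.8222)
n_2 = (-0.5708, -0.8211)
n_3 = (+0.5433, -0.8396)
n_4 = (+0.9988, -0.0499)
  (0,1): δ = 110.70°  ·
  (0,2): δ = 0.20°  ✓
  (0,3): δ = 67.51°  ·
  (0,4): δ = 121.74°  ·
  (1,2): δ = 69.50°  ·
  (1,3): δ = 1.79°  ✓
  (1,4): δ = 52.44°  ·
  (2,3): δ = 112.29°  ·
  (2,4): δ = 58.06°  ·
  (3,4): δ = 125.77°  ·
antipodal pairs: 2

count = 2; pairs: (0,2), (1,3)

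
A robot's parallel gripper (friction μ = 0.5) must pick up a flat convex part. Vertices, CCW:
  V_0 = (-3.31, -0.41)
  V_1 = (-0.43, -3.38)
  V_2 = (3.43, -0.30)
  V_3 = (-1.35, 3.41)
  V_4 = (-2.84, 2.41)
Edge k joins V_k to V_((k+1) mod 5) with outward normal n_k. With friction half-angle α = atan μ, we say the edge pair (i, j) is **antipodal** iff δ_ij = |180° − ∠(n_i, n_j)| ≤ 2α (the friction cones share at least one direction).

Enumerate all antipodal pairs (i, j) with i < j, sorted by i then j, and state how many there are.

count = 3; pairs: (0,2), (1,3), (1,4)

α = atan 0.5 = 26.57°;  2α = 53.13°
n_0 = (-0.7179, -0.6961)
n_1 = (+0.6237, -0.7817)
n_2 = (+0.6131, +0.7900)
n_3 = (-0.5573, +0.8303)
n_4 = (-0.9864, +0.1644)
  (0,1): δ = 95.53°  ·
  (0,2): δ = 8.06°  ✓
  (0,3): δ = 79.75°  ·
  (0,4): δ = 126.42°  ·
  (1,2): δ = 76.40°  ·
  (1,3): δ = 4.72°  ✓
  (1,4): δ = 41.95°  ✓
  (2,3): δ = 108.32°  ·
  (2,4): δ = 61.65°  ·
  (3,4): δ = 133.33°  ·
antipodal pairs: 3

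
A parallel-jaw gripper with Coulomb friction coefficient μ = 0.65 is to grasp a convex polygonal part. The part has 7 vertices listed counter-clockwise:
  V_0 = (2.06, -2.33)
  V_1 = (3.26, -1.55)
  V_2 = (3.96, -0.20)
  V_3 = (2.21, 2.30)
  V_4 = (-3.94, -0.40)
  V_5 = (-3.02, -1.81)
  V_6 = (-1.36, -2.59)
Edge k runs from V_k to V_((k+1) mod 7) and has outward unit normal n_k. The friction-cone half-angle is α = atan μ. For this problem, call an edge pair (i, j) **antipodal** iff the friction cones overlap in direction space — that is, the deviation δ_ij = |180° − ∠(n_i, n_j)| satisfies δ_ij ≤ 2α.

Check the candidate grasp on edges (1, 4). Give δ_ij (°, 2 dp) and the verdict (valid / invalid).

α = atan 0.65 = 33.02°;  2α = 66.05°
edge 1: e_1 = (+0.70, +1.35);  n_1 = (+0.8878, -0.4603)
edge 4: e_4 = (+0.92, -1.41);  n_4 = (-0.8375, -0.5464)
∠(n_1, n_4) = 119.47°
δ = |180° − 119.47°| = 60.53°
60.53° ≤ 2α = 66.05°  →  valid

δ = 60.53°, valid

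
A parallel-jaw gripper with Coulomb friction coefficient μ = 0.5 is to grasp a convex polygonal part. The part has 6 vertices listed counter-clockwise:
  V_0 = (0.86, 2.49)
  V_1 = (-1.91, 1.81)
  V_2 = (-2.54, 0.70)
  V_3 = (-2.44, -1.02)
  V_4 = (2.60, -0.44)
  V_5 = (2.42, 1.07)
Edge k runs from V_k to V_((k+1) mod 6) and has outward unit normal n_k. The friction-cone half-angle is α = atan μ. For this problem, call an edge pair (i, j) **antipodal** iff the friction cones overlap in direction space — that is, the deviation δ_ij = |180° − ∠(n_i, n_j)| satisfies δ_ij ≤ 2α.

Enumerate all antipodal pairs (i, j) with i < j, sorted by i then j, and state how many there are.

count = 5; pairs: (0,3), (1,4), (2,4), (2,5), (3,5)

α = atan 0.5 = 26.57°;  2α = 53.13°
n_0 = (-0.2384, +0.9712)
n_1 = (-0.8697, +0.4936)
n_2 = (-0.9983, -0.0580)
n_3 = (+0.1143, -0.9934)
n_4 = (+0.9930, +0.1184)
n_5 = (+0.6731, +0.7395)
  (0,1): δ = 133.37°  ·
  (0,2): δ = 100.47°  ·
  (0,3): δ = 7.23°  ✓
  (0,4): δ = 83.01°  ·
  (0,5): δ = 123.90°  ·
  (1,2): δ = 147.09°  ·
  (1,3): δ = 53.86°  ·
  (1,4): δ = 36.38°  ✓
  (1,5): δ = 77.27°  ·
  (2,3): δ = 86.76°  ·
  (2,4): δ = 3.47°  ✓
  (2,5): δ = 44.36°  ✓
  (3,4): δ = 89.77°  ·
  (3,5): δ = 48.87°  ✓
  (4,5): δ = 139.11°  ·
antipodal pairs: 5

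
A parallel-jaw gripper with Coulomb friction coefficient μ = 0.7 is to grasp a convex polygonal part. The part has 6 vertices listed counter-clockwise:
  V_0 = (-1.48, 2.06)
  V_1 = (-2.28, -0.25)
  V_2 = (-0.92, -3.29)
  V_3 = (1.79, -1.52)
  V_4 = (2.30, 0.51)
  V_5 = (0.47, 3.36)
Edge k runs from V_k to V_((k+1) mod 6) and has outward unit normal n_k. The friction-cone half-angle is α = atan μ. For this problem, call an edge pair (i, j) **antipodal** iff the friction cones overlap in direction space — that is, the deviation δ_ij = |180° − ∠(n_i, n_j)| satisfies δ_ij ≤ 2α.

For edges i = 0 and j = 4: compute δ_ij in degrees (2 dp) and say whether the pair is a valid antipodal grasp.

α = atan 0.7 = 34.99°;  2α = 69.98°
edge 0: e_0 = (-0.80, -2.31);  n_0 = (-0.9449, +0.3273)
edge 4: e_4 = (-1.83, +2.85);  n_4 = (+0.8415, +0.5403)
∠(n_0, n_4) = 128.19°
δ = |180° − 128.19°| = 51.81°
51.81° ≤ 2α = 69.98°  →  valid

δ = 51.81°, valid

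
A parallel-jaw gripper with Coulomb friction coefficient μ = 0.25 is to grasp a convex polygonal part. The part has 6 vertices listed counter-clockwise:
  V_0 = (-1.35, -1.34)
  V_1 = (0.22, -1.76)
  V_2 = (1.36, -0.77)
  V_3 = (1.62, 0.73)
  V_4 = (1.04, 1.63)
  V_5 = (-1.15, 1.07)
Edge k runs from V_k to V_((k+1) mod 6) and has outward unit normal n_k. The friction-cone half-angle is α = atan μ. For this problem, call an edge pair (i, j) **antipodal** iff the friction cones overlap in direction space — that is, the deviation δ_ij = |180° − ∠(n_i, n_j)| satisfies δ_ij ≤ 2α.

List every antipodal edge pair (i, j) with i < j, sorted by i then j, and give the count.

count = 2; pairs: (1,4), (2,5)

α = atan 0.25 = 14.04°;  2α = 28.07°
n_0 = (-0.2584, -0.9660)
n_1 = (+0.6557, -0.7550)
n_2 = (+0.9853, -0.1708)
n_3 = (+0.8406, +0.5417)
n_4 = (-0.2477, +0.9688)
n_5 = (-0.9966, +0.0827)
  (0,1): δ = 124.05°  ·
  (0,2): δ = 84.86°  ·
  (0,3): δ = 42.22°  ·
  (0,4): δ = 29.32°  ·
  (0,5): δ = 100.23°  ·
  (1,2): δ = 140.81°  ·
  (1,3): δ = 98.17°  ·
  (1,4): δ = 26.63°  ✓
  (1,5): δ = 44.28°  ·
  (2,3): δ = 137.37°  ·
  (2,4): δ = 65.82°  ·
  (2,5): δ = 5.09°  ✓
  (3,4): δ = 108.46°  ·
  (3,5): δ = 37.54°  ·
  (4,5): δ = 109.09°  ·
antipodal pairs: 2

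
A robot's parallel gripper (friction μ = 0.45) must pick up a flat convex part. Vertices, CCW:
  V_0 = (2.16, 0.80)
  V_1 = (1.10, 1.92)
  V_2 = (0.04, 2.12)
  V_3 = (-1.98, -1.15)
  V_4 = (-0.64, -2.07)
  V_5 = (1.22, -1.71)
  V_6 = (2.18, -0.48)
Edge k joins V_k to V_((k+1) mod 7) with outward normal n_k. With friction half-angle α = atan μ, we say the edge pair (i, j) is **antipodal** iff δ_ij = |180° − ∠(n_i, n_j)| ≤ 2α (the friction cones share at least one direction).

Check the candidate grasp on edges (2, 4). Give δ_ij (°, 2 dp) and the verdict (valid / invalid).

δ = 47.34°, valid

α = atan 0.45 = 24.23°;  2α = 48.46°
edge 2: e_2 = (-2.02, -3.27);  n_2 = (-0.8508, +0.5255)
edge 4: e_4 = (+1.86, +0.36);  n_4 = (+0.1900, -0.9818)
∠(n_2, n_4) = 132.66°
δ = |180° − 132.66°| = 47.34°
47.34° ≤ 2α = 48.46°  →  valid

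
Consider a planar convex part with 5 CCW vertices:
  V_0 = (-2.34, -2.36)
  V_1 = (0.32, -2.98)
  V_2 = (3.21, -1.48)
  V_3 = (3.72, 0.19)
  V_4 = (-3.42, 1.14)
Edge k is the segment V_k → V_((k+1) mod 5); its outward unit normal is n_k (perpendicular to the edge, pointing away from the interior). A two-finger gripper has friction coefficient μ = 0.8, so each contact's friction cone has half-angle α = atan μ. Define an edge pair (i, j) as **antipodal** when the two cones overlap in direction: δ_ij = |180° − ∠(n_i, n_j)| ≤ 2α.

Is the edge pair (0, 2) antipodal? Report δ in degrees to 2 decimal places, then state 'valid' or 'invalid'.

δ = 93.86°, invalid

α = atan 0.8 = 38.66°;  2α = 77.32°
edge 0: e_0 = (+2.66, -0.62);  n_0 = (-0.2270, -0.9739)
edge 2: e_2 = (+0.51, +1.67);  n_2 = (+0.9564, -0.2921)
∠(n_0, n_2) = 86.14°
δ = |180° − 86.14°| = 93.86°
93.86° > 2α = 77.32°  →  invalid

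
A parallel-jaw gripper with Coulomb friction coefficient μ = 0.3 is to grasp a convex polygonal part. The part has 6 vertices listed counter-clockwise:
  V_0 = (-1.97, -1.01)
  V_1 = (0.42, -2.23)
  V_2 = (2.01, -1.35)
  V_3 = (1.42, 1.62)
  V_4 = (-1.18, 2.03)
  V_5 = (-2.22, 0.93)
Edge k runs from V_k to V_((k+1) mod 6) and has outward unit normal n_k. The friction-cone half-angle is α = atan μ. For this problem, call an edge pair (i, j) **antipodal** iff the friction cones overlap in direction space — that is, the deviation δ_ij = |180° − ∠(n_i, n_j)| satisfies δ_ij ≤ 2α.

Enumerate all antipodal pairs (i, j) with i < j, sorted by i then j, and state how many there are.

count = 3; pairs: (0,3), (1,4), (2,5)

α = atan 0.3 = 16.70°;  2α = 33.40°
n_0 = (-0.4547, -0.8907)
n_1 = (+0.4842, -0.8749)
n_2 = (+0.9808, +0.1948)
n_3 = (+0.1558, +0.9878)
n_4 = (-0.7266, +0.6870)
n_5 = (-0.9918, -0.1278)
  (0,1): δ = 123.99°  ·
  (0,2): δ = 51.72°  ·
  (0,3): δ = 18.08°  ✓
  (0,4): δ = 73.65°  ·
  (0,5): δ = 124.39°  ·
  (1,2): δ = 107.73°  ·
  (1,3): δ = 37.92°  ·
  (1,4): δ = 17.64°  ✓
  (1,5): δ = 68.38°  ·
  (2,3): δ = 110.20°  ·
  (2,4): δ = 54.63°  ·
  (2,5): δ = 3.89°  ✓
  (3,4): δ = 124.43°  ·
  (3,5): δ = 73.70°  ·
  (4,5): δ = 129.26°  ·
antipodal pairs: 3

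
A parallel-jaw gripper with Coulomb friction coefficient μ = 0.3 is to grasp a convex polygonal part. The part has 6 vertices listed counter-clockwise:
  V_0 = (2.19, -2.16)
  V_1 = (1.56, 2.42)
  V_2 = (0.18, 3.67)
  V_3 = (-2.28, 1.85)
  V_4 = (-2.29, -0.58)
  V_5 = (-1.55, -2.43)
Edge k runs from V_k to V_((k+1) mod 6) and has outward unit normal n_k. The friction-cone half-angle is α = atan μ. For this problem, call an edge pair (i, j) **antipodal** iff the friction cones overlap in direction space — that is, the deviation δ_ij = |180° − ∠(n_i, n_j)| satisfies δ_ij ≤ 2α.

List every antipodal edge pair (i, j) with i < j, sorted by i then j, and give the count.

count = 4; pairs: (0,3), (0,4), (1,4), (2,5)

α = atan 0.3 = 16.70°;  2α = 33.40°
n_0 = (+0.9907, +0.1363)
n_1 = (+0.6713, +0.7412)
n_2 = (-0.5948, +0.8039)
n_3 = (-1.0000, +0.0041)
n_4 = (-0.9285, -0.3714)
n_5 = (+0.0720, -0.9974)
  (0,1): δ = 140.00°  ·
  (0,2): δ = 61.34°  ·
  (0,3): δ = 8.07°  ✓
  (0,4): δ = 13.97°  ✓
  (0,5): δ = 86.30°  ·
  (1,2): δ = 101.33°  ·
  (1,3): δ = 48.07°  ·
  (1,4): δ = 26.03°  ✓
  (1,5): δ = 46.30°  ·
  (2,3): δ = 126.73°  ·
  (2,4): δ = 104.69°  ·
  (2,5): δ = 32.37°  ✓
  (3,4): δ = 157.96°  ·
  (3,5): δ = 85.64°  ·
  (4,5): δ = 107.67°  ·
antipodal pairs: 4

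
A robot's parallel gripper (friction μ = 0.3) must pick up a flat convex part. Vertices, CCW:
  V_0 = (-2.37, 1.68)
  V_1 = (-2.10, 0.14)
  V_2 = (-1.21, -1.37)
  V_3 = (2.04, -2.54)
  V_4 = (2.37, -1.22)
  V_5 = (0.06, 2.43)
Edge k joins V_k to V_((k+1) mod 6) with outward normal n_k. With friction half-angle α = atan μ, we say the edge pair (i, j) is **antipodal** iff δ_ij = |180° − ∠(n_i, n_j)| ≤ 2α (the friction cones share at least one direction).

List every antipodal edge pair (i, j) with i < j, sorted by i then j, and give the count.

count = 3; pairs: (0,3), (0,4), (1,4)

α = atan 0.3 = 16.70°;  2α = 33.40°
n_0 = (-0.9850, -0.1727)
n_1 = (-0.8615, -0.5078)
n_2 = (-0.3387, -0.9409)
n_3 = (+0.9701, -0.2425)
n_4 = (+0.8450, +0.5348)
n_5 = (-0.2949, +0.9555)
  (0,1): δ = 159.43°  ·
  (0,2): δ = 119.74°  ·
  (0,3): δ = 23.98°  ✓
  (0,4): δ = 22.38°  ✓
  (0,5): δ = 97.21°  ·
  (1,2): δ = 140.31°  ·
  (1,3): δ = 44.55°  ·
  (1,4): δ = 1.81°  ✓
  (1,5): δ = 76.64°  ·
  (2,3): δ = 84.24°  ·
  (2,4): δ = 37.87°  ·
  (2,5): δ = 36.95°  ·
  (3,4): δ = 133.63°  ·
  (3,5): δ = 58.81°  ·
  (4,5): δ = 105.18°  ·
antipodal pairs: 3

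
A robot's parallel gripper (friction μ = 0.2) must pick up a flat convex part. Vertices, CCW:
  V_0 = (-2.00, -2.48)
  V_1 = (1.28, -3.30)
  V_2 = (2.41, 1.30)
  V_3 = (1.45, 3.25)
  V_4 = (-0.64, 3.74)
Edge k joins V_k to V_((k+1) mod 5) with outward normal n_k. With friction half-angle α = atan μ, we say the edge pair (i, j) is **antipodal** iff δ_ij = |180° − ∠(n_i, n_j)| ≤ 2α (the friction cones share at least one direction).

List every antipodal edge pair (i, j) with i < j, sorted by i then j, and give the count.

count = 2; pairs: (0,3), (1,4)

α = atan 0.2 = 11.31°;  2α = 22.62°
n_0 = (-0.2425, -0.9701)
n_1 = (+0.9711, -0.2386)
n_2 = (+0.8972, +0.4417)
n_3 = (+0.2283, +0.9736)
n_4 = (-0.9769, +0.2136)
  (0,1): δ = 89.77°  ·
  (0,2): δ = 49.75°  ·
  (0,3): δ = 0.84°  ✓
  (0,4): δ = 91.70°  ·
  (1,2): δ = 139.99°  ·
  (1,3): δ = 89.39°  ·
  (1,4): δ = 1.47°  ✓
  (2,3): δ = 129.41°  ·
  (2,4): δ = 38.54°  ·
  (3,4): δ = 89.14°  ·
antipodal pairs: 2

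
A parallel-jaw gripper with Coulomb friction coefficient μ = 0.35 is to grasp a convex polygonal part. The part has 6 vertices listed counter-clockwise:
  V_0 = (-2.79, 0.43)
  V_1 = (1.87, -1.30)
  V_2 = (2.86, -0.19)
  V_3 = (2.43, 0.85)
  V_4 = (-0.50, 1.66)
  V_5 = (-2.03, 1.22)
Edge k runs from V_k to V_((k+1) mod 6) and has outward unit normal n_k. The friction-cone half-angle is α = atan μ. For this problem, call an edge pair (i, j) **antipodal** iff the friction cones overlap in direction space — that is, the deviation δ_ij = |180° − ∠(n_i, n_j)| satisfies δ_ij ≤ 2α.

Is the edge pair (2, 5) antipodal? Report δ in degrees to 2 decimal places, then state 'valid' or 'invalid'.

δ = 66.35°, invalid

α = atan 0.35 = 19.29°;  2α = 38.58°
edge 2: e_2 = (-0.43, +1.04);  n_2 = (+0.9241, +0.3821)
edge 5: e_5 = (-0.76, -0.79);  n_5 = (-0.7207, +0.6933)
∠(n_2, n_5) = 113.65°
δ = |180° − 113.65°| = 66.35°
66.35° > 2α = 38.58°  →  invalid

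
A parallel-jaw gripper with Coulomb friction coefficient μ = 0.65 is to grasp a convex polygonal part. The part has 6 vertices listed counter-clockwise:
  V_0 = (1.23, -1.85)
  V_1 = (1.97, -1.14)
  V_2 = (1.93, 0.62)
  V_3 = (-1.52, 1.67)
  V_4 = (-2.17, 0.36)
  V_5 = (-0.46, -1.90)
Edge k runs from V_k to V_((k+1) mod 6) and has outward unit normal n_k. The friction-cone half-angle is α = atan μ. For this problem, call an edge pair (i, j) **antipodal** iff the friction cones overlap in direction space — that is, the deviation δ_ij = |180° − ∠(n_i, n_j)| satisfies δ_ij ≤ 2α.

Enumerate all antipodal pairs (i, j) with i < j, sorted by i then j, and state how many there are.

α = atan 0.65 = 33.02°;  2α = 66.05°
n_0 = (+0.6923, -0.7216)
n_1 = (+0.9997, +0.0227)
n_2 = (+0.2912, +0.9567)
n_3 = (-0.8958, +0.4445)
n_4 = (-0.7975, -0.6034)
n_5 = (+0.0296, -0.9996)
  (0,1): δ = 132.51°  ·
  (0,2): δ = 60.74°  ✓
  (0,3): δ = 19.80°  ✓
  (0,4): δ = 83.30°  ·
  (0,5): δ = 137.88°  ·
  (1,2): δ = 108.23°  ·
  (1,3): δ = 27.69°  ✓
  (1,4): δ = 35.81°  ✓
  (1,5): δ = 90.39°  ·
  (2,3): δ = 99.46°  ·
  (2,4): δ = 35.96°  ✓
  (2,5): δ = 18.62°  ✓
  (3,4): δ = 116.50°  ·
  (3,5): δ = 61.92°  ✓
  (4,5): δ = 125.42°  ·
antipodal pairs: 7

count = 7; pairs: (0,2), (0,3), (1,3), (1,4), (2,4), (2,5), (3,5)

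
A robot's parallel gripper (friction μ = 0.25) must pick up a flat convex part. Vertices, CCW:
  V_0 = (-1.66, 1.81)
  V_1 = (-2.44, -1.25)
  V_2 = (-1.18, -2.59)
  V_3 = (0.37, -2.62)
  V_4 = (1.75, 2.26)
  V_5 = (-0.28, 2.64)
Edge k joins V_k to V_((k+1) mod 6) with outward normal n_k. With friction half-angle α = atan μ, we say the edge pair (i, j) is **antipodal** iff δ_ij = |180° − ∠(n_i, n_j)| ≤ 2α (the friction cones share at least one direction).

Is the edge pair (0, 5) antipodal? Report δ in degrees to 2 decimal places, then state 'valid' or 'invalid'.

δ = 135.33°, invalid

α = atan 0.25 = 14.04°;  2α = 28.07°
edge 0: e_0 = (-0.78, -3.06);  n_0 = (-0.9690, +0.2470)
edge 5: e_5 = (-1.38, -0.83);  n_5 = (-0.5154, +0.8569)
∠(n_0, n_5) = 44.67°
δ = |180° − 44.67°| = 135.33°
135.33° > 2α = 28.07°  →  invalid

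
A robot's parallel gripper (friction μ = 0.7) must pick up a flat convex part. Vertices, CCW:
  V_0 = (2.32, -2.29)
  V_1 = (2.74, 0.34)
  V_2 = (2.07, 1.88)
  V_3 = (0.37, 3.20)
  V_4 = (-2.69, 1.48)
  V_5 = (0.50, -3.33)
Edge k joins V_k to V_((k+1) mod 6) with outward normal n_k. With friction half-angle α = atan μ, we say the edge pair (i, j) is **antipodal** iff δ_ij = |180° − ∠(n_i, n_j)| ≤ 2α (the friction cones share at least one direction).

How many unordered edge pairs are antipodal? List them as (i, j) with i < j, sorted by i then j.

count = 6; pairs: (0,3), (0,4), (1,4), (2,4), (2,5), (3,5)

α = atan 0.7 = 34.99°;  2α = 69.98°
n_0 = (+0.9875, -0.1577)
n_1 = (+0.9170, +0.3989)
n_2 = (+0.6133, +0.7899)
n_3 = (-0.4900, +0.8717)
n_4 = (-0.8334, -0.5527)
n_5 = (+0.4961, -0.8682)
  (0,1): δ = 147.41°  ·
  (0,2): δ = 118.76°  ·
  (0,3): δ = 51.59°  ✓
  (0,4): δ = 42.63°  ✓
  (0,5): δ = 128.82°  ·
  (1,2): δ = 151.34°  ·
  (1,3): δ = 84.17°  ·
  (1,4): δ = 10.04°  ✓
  (1,5): δ = 96.23°  ·
  (2,3): δ = 112.83°  ·
  (2,4): δ = 18.62°  ✓
  (2,5): δ = 67.57°  ✓
  (3,4): δ = 85.79°  ·
  (3,5): δ = 0.40°  ✓
  (4,5): δ = 93.81°  ·
antipodal pairs: 6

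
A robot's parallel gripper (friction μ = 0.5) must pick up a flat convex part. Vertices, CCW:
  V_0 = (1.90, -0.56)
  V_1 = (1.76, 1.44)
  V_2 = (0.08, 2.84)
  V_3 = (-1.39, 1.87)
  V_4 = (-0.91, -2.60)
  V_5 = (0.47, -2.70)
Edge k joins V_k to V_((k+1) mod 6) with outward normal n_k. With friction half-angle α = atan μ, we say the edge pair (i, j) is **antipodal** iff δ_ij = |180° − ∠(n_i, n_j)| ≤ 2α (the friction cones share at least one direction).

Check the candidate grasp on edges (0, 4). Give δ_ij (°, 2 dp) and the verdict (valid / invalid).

δ = 81.85°, invalid

α = atan 0.5 = 26.57°;  2α = 53.13°
edge 0: e_0 = (-0.14, +2.00);  n_0 = (+0.9976, +0.0698)
edge 4: e_4 = (+1.38, -0.10);  n_4 = (-0.0723, -0.9974)
∠(n_0, n_4) = 98.15°
δ = |180° − 98.15°| = 81.85°
81.85° > 2α = 53.13°  →  invalid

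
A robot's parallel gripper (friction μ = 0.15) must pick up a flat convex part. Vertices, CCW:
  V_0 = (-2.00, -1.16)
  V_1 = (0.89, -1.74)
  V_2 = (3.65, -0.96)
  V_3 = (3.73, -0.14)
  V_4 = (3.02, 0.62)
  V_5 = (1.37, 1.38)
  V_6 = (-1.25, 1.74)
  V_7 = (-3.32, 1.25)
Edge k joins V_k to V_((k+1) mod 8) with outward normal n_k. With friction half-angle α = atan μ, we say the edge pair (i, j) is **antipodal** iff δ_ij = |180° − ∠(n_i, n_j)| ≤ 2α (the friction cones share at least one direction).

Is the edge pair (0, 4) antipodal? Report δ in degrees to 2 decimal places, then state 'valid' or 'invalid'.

α = atan 0.15 = 8.53°;  2α = 17.06°
edge 0: e_0 = (+2.89, -0.58);  n_0 = (-0.1968, -0.9804)
edge 4: e_4 = (-1.65, +0.76);  n_4 = (+0.4184, +0.9083)
∠(n_0, n_4) = 166.62°
δ = |180° − 166.62°| = 13.38°
13.38° ≤ 2α = 17.06°  →  valid

δ = 13.38°, valid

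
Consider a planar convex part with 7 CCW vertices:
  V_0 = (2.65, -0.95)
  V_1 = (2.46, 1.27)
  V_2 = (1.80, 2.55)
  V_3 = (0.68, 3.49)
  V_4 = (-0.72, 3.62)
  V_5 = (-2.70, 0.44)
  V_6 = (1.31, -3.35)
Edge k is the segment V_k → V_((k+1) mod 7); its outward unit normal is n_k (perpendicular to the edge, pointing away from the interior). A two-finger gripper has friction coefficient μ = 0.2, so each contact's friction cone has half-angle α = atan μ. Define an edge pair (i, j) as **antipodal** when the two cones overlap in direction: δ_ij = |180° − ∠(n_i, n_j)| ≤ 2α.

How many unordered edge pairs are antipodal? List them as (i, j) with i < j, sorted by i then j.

count = 3; pairs: (1,5), (2,5), (4,6)

α = atan 0.2 = 11.31°;  2α = 22.62°
n_0 = (+0.9964, +0.0853)
n_1 = (+0.8888, +0.4583)
n_2 = (+0.6429, +0.7660)
n_3 = (+0.0925, +0.9957)
n_4 = (-0.8489, +0.5286)
n_5 = (-0.6869, -0.7268)
n_6 = (+0.8731, -0.4875)
  (0,1): δ = 157.62°  ·
  (0,2): δ = 134.90°  ·
  (0,3): δ = 100.20°  ·
  (0,4): δ = 36.80°  ·
  (0,5): δ = 41.72°  ·
  (0,6): δ = 145.93°  ·
  (1,2): δ = 157.28°  ·
  (1,3): δ = 122.58°  ·
  (1,4): δ = 59.18°  ·
  (1,5): δ = 19.34°  ✓
  (1,6): δ = 123.55°  ·
  (2,3): δ = 145.30°  ·
  (2,4): δ = 81.90°  ·
  (2,5): δ = 3.38°  ✓
  (2,6): δ = 100.83°  ·
  (3,4): δ = 116.60°  ·
  (3,5): δ = 38.08°  ·
  (3,6): δ = 66.13°  ·
  (4,5): δ = 101.48°  ·
  (4,6): δ = 2.73°  ✓
  (5,6): δ = 75.79°  ·
antipodal pairs: 3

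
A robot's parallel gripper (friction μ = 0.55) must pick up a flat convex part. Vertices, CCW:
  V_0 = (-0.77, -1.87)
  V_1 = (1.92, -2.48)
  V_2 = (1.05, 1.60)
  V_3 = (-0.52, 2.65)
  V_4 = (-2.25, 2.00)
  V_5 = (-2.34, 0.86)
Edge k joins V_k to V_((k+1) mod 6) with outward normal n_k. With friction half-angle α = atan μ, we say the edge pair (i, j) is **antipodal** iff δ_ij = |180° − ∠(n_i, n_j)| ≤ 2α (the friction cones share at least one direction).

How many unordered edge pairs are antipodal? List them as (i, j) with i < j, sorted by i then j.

α = atan 0.55 = 28.81°;  2α = 57.62°
n_0 = (-0.2212, -0.9752)
n_1 = (+0.9780, +0.2085)
n_2 = (+0.5559, +0.8312)
n_3 = (-0.3517, +0.9361)
n_4 = (-0.9969, +0.0787)
n_5 = (-0.8669, -0.4985)
  (0,1): δ = 65.19°  ·
  (0,2): δ = 21.00°  ✓
  (0,3): δ = 33.37°  ✓
  (0,4): δ = 98.26°  ·
  (0,5): δ = 132.68°  ·
  (1,2): δ = 135.81°  ·
  (1,3): δ = 81.44°  ·
  (1,4): δ = 16.55°  ✓
  (1,5): δ = 17.87°  ✓
  (2,3): δ = 125.63°  ·
  (2,4): δ = 60.74°  ·
  (2,5): δ = 26.32°  ✓
  (3,4): δ = 115.11°  ·
  (3,5): δ = 80.69°  ·
  (4,5): δ = 145.58°  ·
antipodal pairs: 5

count = 5; pairs: (0,2), (0,3), (1,4), (1,5), (2,5)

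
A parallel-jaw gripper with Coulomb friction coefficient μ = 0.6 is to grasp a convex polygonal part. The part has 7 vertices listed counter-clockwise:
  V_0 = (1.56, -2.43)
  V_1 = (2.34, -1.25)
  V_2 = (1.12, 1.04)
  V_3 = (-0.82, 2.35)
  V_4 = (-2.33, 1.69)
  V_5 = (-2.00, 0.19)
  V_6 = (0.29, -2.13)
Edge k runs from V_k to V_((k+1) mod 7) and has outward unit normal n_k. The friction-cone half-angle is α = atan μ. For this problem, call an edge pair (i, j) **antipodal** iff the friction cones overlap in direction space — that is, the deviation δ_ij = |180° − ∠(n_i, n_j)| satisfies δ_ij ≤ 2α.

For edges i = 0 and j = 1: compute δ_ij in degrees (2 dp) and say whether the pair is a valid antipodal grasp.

δ = 118.49°, invalid

α = atan 0.6 = 30.96°;  2α = 61.93°
edge 0: e_0 = (+0.78, +1.18);  n_0 = (+0.8342, -0.5514)
edge 1: e_1 = (-1.22, +2.29);  n_1 = (+0.8826, +0.4702)
∠(n_0, n_1) = 61.51°
δ = |180° − 61.51°| = 118.49°
118.49° > 2α = 61.93°  →  invalid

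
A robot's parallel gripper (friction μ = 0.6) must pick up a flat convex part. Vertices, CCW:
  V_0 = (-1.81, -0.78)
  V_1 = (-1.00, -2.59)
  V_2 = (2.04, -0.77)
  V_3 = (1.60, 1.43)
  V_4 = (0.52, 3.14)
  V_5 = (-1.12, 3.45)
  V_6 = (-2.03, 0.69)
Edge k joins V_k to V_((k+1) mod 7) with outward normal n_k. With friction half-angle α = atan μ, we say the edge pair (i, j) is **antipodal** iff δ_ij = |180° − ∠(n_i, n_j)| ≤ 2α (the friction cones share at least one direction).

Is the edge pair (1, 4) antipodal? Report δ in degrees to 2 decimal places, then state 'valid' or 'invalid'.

α = atan 0.6 = 30.96°;  2α = 61.93°
edge 1: e_1 = (+3.04, +1.82);  n_1 = (+0.5137, -0.8580)
edge 4: e_4 = (-1.64, +0.31);  n_4 = (+0.1857, +0.9826)
∠(n_1, n_4) = 138.39°
δ = |180° − 138.39°| = 41.61°
41.61° ≤ 2α = 61.93°  →  valid

δ = 41.61°, valid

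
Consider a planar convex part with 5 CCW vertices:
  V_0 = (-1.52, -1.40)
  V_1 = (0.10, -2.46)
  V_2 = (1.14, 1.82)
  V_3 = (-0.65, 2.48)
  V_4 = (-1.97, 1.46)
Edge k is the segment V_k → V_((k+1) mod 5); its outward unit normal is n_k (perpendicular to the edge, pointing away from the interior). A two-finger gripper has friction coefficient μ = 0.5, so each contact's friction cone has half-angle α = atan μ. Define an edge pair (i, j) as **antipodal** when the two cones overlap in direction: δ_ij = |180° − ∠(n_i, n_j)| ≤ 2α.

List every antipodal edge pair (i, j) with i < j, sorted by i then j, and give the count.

α = atan 0.5 = 26.57°;  2α = 53.13°
n_0 = (-0.5475, -0.8368)
n_1 = (+0.9717, -0.2361)
n_2 = (+0.3459, +0.9383)
n_3 = (-0.6114, +0.7913)
n_4 = (-0.9878, -0.1554)
  (0,1): δ = 70.46°  ·
  (0,2): δ = 12.96°  ✓
  (0,3): δ = 70.89°  ·
  (0,4): δ = 132.14°  ·
  (1,2): δ = 96.58°  ·
  (1,3): δ = 38.65°  ✓
  (1,4): δ = 22.60°  ✓
  (2,3): δ = 122.07°  ·
  (2,4): δ = 60.82°  ·
  (3,4): δ = 118.75°  ·
antipodal pairs: 3

count = 3; pairs: (0,2), (1,3), (1,4)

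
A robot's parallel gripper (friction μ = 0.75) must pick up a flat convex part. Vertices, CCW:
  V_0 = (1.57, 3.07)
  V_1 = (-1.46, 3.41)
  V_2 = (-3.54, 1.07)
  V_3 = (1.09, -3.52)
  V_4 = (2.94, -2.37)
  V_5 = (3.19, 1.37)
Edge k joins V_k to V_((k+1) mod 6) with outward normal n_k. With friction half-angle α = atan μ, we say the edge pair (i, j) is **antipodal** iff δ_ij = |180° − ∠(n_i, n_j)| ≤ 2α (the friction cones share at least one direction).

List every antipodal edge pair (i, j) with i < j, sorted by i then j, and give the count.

α = atan 0.75 = 36.87°;  2α = 73.74°
n_0 = (+0.1115, +0.9938)
n_1 = (-0.7474, +0.6644)
n_2 = (-0.7040, -0.7102)
n_3 = (+0.5279, -0.8493)
n_4 = (+0.9978, -0.0667)
n_5 = (+0.7239, +0.6899)
  (0,1): δ = 125.23°  ·
  (0,2): δ = 38.35°  ✓
  (0,3): δ = 38.27°  ✓
  (0,4): δ = 92.58°  ·
  (0,5): δ = 140.02°  ·
  (1,2): δ = 93.12°  ·
  (1,3): δ = 16.50°  ✓
  (1,4): δ = 37.81°  ✓
  (1,5): δ = 85.25°  ·
  (2,3): δ = 103.38°  ·
  (2,4): δ = 49.07°  ✓
  (2,5): δ = 1.63°  ✓
  (3,4): δ = 125.69°  ·
  (3,5): δ = 78.25°  ·
  (4,5): δ = 132.56°  ·
antipodal pairs: 6

count = 6; pairs: (0,2), (0,3), (1,3), (1,4), (2,4), (2,5)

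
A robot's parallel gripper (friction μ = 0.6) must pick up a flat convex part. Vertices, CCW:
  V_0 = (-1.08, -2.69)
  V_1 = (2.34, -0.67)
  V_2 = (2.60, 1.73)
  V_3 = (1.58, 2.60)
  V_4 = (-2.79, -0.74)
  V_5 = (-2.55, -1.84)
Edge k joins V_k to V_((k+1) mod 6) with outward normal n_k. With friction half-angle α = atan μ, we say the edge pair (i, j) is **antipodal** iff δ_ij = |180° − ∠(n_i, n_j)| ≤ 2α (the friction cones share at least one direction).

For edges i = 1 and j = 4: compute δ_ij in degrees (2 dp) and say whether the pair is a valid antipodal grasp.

α = atan 0.6 = 30.96°;  2α = 61.93°
edge 1: e_1 = (+0.26, +2.40);  n_1 = (+0.9942, -0.1077)
edge 4: e_4 = (+0.24, -1.10);  n_4 = (-0.9770, -0.2132)
∠(n_1, n_4) = 161.51°
δ = |180° − 161.51°| = 18.49°
18.49° ≤ 2α = 61.93°  →  valid

δ = 18.49°, valid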